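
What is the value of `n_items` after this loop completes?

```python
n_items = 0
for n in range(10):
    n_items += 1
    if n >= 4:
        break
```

Loop breaks when n reaches 4, n_items is 5
`n_items` takes the values: 0 → 1 → 2 → 3 → 4 → 5

Answer: 5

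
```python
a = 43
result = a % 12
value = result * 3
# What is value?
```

Trace:
`a = 43` → a = 43
`result = a % 12` → result = 7
`value = result * 3` → value = 21
So value = 21

Answer: 21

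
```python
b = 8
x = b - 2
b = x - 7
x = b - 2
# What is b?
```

Trace:
`b = 8` → b = 8
`x = b - 2` → x = 6
`b = x - 7` → b = -1
`x = b - 2` → x = -3
So b = -1

Answer: -1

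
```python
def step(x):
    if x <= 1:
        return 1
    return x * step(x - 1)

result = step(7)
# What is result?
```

step(7) = 7 * 6 * 5 * 4 * 3 * 2 * 1 = 5040

Answer: 5040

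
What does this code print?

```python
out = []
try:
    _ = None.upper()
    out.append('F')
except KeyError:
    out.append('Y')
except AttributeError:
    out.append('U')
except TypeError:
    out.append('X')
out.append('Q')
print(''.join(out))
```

Execution trace: 'U' (except AttributeError) → 'Q' (after the try/except). Output: UQ

Answer: UQ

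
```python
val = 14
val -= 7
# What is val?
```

Trace:
`val = 14` → val = 14
`val -= 7` → val = 7
So val = 7

Answer: 7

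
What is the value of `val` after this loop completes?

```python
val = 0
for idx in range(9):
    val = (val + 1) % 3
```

Increment mod 3, 9 times = 0
`val` takes the values: 0 → 1 → 2 → 0 → 1 → 2 → 0 → 1 → 2 → 0

Answer: 0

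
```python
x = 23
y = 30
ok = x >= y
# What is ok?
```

Trace:
`x = 23` → x = 23
`y = 30` → y = 30
`ok = x >= y` → ok = False
So ok = False

Answer: False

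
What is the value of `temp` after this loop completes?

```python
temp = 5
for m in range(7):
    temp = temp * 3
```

Multiply by 3, 7 times: 5 * 3^7 = 10935
`temp` takes the values: 5 → 15 → 45 → 135 → 405 → 1215 → 3645 → 10935

Answer: 10935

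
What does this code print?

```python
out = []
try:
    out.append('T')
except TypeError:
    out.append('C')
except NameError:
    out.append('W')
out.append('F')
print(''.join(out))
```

Execution trace: 'T' (try body, no exception) → 'F' (after the try/except). Output: TF

Answer: TF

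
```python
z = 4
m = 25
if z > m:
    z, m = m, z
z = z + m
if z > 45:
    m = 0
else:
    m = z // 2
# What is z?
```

Trace:
`z = 4` → z = 4
`m = 25` → m = 25
`if z > m: ...` → z > m is False → no variable changes
`z = z + m` → z = 29
`if z > 45: ...` → z > 45 is False, take else branch → m = 14
So z = 29

Answer: 29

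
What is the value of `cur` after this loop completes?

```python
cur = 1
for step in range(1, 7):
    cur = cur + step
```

Start at 1, add 1 through 6
`cur` takes the values: 1 → 2 → 4 → 7 → 11 → 16 → 22

Answer: 22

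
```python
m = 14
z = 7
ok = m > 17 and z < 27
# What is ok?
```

Trace:
`m = 14` → m = 14
`z = 7` → z = 7
`ok = m > 17 and z < 27` → ok = False
So ok = False

Answer: False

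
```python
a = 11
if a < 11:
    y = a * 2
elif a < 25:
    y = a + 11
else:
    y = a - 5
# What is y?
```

Trace:
`a = 11` → a = 11
`if a < 11: ...` → a < 11 is False, a < 25 is True → y = 22
So y = 22

Answer: 22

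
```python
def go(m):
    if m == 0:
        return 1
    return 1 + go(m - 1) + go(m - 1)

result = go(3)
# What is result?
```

go(m) = 1 + 2·go(m-1), go(0)=1. Closed form: (1+1)·2^3 - 1 = 15.

Answer: 15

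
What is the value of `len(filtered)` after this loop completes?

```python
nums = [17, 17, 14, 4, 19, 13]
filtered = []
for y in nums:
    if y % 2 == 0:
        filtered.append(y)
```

Count even numbers in [17, 17, 14, 4, 19, 13]
`filtered` takes the values: [] → [14] → [14, 4]
So `len(filtered)` = 2

Answer: 2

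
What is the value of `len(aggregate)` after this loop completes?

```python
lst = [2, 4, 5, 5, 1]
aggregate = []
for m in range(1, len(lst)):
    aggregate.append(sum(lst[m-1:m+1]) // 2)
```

Number of 2-element averages
`aggregate` takes the values: [] → [3] → [3, 4] → [3, 4, 5] → [3, 4, 5, 3]
So `len(aggregate)` = 4

Answer: 4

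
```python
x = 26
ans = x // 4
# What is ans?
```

Trace:
`x = 26` → x = 26
`ans = x // 4` → ans = 6
So ans = 6

Answer: 6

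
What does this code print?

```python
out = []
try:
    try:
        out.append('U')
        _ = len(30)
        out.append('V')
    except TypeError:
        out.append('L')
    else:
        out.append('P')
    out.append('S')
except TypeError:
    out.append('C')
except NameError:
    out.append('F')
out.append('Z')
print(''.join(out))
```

Execution trace: 'U' (inner try body) → 'L' (inner except TypeError) → 'S' (try body, no exception) → 'Z' (after the try/except). Output: ULSZ

Answer: ULSZ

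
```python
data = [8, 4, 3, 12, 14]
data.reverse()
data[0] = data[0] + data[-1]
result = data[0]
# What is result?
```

Trace:
`data = [8, 4, 3, 12, 14]` → data = [8, 4, 3, 12, 14]
`data.reverse()` → data = [14, 12, 3, 4, 8]
`data[0] = data[0] + data[-1]` → data = [22, 12, 3, 4, 8]
`result = data[0]` → result = 22
So result = 22

Answer: 22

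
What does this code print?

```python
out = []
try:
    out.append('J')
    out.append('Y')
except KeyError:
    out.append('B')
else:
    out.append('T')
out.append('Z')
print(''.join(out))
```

Execution trace: 'J' (try body) → 'Y' (try body, no exception) → 'T' (else) → 'Z' (after the try/except). Output: JYTZ

Answer: JYTZ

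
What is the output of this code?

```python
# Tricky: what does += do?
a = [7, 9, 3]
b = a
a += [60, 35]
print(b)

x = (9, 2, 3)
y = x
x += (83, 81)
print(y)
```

Key concept: += behavior differs for mutable vs immutable.
Step by step:
`a = [7, 9, 3]` → a = [7, 9, 3]
`b = a` → b = [7, 9, 3] (same object as a)
`a += [60, 35]` → a = [7, 9, 3, 60, 35] (same object as b); b = [7, 9, 3, 60, 35] (same object as a)
`print(b)` → prints [7, 9, 3, 60, 35]
`x = (9, 2, 3)` → x = (9, 2, 3)
`y = x` → y = (9, 2, 3)
`x += (83, 81)` → x = (9, 2, 3, 83, 81)
`print(y)` → prints (9, 2, 3)

Answer:
[7, 9, 3, 60, 35]
(9, 2, 3)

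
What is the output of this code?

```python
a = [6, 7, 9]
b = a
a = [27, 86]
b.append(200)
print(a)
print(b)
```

Key concept: rebinding vs mutation: a is rebound to a new list, b still points at the original.
Step by step:
`a = [6, 7, 9]` → a = [6, 7, 9]
`b = a` → b = [6, 7, 9] (same object as a)
`a = [27, 86]` → a = [27, 86]
`b.append(200)` → b = [6, 7, 9, 200]
`print(a)` → prints [27, 86]
`print(b)` → prints [6, 7, 9, 200]

Answer:
[27, 86]
[6, 7, 9, 200]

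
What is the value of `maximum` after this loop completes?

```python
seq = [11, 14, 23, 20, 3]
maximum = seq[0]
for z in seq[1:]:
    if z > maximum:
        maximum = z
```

Maximum of [11, 14, 23, 20, 3]
`maximum` takes the values: 11 → 14 → 23

Answer: 23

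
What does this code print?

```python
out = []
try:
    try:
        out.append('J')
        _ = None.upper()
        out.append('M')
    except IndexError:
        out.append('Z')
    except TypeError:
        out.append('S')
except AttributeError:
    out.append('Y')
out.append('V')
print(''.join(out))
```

Execution trace: 'J' (try body) → 'Y' (outer except AttributeError) → 'V' (after the try/except). Output: JYV

Answer: JYV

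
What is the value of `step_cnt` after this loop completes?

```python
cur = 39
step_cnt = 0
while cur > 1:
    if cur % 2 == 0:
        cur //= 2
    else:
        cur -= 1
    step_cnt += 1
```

Steps to reduce 39 to 1
`step_cnt` takes the values: 0 → 1 → 2 → 3 → 4 → 5 → 6 → 7 → 8

Answer: 8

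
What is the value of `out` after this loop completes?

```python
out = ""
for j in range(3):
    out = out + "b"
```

Repeat 'b' 3 times
`out` takes the values: "" → "b" → "bb" → "bbb"

Answer: "bbb"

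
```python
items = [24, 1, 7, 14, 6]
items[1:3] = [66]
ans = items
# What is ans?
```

Trace:
`items = [24, 1, 7, 14, 6]` → items = [24, 1, 7, 14, 6]
`items[1:3] = [66]` → items = [24, 66, 14, 6]
`ans = items` → ans = [24, 66, 14, 6]
So ans = [24, 66, 14, 6]

Answer: [24, 66, 14, 6]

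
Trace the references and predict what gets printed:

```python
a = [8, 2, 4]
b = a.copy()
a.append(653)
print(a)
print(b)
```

Key concept: list.copy() creates independent copy.
Step by step:
`a = [8, 2, 4]` → a = [8, 2, 4]
`b = a.copy()` → b = [8, 2, 4]
`a.append(653)` → a = [8, 2, 4, 653]
`print(a)` → prints [8, 2, 4, 653]
`print(b)` → prints [8, 2, 4]

Answer:
[8, 2, 4, 653]
[8, 2, 4]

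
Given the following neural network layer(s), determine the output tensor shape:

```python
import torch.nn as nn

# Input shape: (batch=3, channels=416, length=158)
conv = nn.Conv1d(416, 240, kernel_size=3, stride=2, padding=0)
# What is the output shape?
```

Input: (3, 416, 158) -> Output: (3, 240, 78)

Answer: (3, 240, 78)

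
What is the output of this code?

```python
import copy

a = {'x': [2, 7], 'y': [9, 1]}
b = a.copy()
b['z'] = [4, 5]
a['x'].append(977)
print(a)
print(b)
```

Key concept: shallow copy of dict with mutable values.
Step by step:
`a = {'x': [2, 7], 'y': [9, 1]}` → a = {'x': [2, 7], 'y': [9, 1]}
`b = a.copy()` → b = {'x': [2, 7], 'y': [9, 1]}
`b['z'] = [4, 5]` → b = {'x': [2, 7], 'y': [9, 1], 'z': [4, 5]}
`a['x'].append(977)` → a = {'x': [2, 7, 977], 'y': [9, 1]}; b = {'x': [2, 7, 977], 'y': [9, 1], 'z': [4, 5]}
`print(a)` → prints {'x': [2, 7, 977], 'y': [9, 1]}
`print(b)` → prints {'x': [2, 7, 977], 'y': [9, 1], 'z': [4, 5]}

Answer:
{'x': [2, 7, 977], 'y': [9, 1]}
{'x': [2, 7, 977], 'y': [9, 1], 'z': [4, 5]}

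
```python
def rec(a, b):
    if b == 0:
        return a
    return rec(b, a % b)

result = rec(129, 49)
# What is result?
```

rec(129, 49) -> rec(49, 31) -> rec(31, 18) -> rec(18, 13) -> rec(13, 5) -> rec(5, 3) -> rec(3, 2) -> rec(2, 1) -> rec(1, 0) -> 1

Answer: 1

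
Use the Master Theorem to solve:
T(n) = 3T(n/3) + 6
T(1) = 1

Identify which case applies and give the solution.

a=3, b=3, f(n)=6. log_3(3) = 1. Since c=0 < 1, Case 1 applies: T(n) = Θ(n^log_b(a)) = O(n).

Answer: O(n) - Case 1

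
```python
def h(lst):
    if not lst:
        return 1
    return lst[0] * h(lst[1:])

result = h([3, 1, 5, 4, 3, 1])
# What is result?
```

Product over [3, 1, 5, 4, 3, 1] = 3 * 1 * 5 * 4 * 3 * 1 = 180

Answer: 180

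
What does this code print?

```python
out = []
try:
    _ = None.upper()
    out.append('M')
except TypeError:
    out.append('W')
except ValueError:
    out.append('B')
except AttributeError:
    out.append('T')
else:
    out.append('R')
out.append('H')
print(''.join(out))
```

Execution trace: 'T' (except AttributeError) → 'H' (after the try/except). Output: TH

Answer: TH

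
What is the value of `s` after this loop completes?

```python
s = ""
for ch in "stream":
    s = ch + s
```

Reverse 'stream'
`s` takes the values: "" → "s" → "ts" → "rts" → "erts" → "aerts" → "maerts"

Answer: "maerts"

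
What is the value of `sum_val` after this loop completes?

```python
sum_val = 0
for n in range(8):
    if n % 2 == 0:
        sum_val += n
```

Sum of even numbers 0 to 7
`sum_val` takes the values: 0 → 2 → 6 → 12

Answer: 12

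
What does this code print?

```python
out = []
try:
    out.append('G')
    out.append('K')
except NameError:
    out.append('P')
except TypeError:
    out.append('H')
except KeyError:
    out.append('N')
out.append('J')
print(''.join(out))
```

Execution trace: 'G' (try body) → 'K' (try body, no exception) → 'J' (after the try/except). Output: GKJ

Answer: GKJ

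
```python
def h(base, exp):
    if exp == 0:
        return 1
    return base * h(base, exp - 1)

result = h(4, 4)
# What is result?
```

h(4, 4) = 4 * 4 * 4 * 4 = 256

Answer: 256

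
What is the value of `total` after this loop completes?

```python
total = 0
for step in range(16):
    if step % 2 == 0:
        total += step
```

Sum of even numbers 0 to 15
`total` takes the values: 0 → 2 → 6 → 12 → 20 → 30 → 42 → 56

Answer: 56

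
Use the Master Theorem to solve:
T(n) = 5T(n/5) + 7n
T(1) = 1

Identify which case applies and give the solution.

a=5, b=5, f(n)=7n. log_5(5) = 1. Since c=1 = 1, Case 2 applies: T(n) = Θ(n^log_b(a) · log n) = O(n log n).

Answer: O(n log n) - Case 2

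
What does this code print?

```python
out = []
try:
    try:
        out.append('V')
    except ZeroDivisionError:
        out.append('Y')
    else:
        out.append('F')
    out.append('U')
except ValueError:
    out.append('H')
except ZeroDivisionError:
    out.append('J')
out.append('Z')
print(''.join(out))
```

Execution trace: 'V' (inner try body, no exception) → 'F' (inner else) → 'U' (try body, no exception) → 'Z' (after the try/except). Output: VFUZ

Answer: VFUZ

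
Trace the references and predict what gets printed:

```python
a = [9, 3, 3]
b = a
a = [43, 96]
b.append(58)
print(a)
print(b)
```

Key concept: rebinding vs mutation: a is rebound to a new list, b still points at the original.
Step by step:
`a = [9, 3, 3]` → a = [9, 3, 3]
`b = a` → b = [9, 3, 3] (same object as a)
`a = [43, 96]` → a = [43, 96]
`b.append(58)` → b = [9, 3, 3, 58]
`print(a)` → prints [43, 96]
`print(b)` → prints [9, 3, 3, 58]

Answer:
[43, 96]
[9, 3, 3, 58]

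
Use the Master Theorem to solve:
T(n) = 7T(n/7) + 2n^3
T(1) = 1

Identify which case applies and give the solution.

a=7, b=7, f(n)=2n^3. log_7(7) = 1. Since c=3 > 1 and the regularity condition holds (7(n/7)^3 = (7/7^3)n^3 with 7/7^3 < 1), Case 3 applies: T(n) = Θ(f(n)) = O(n^3).

Answer: O(n^3) - Case 3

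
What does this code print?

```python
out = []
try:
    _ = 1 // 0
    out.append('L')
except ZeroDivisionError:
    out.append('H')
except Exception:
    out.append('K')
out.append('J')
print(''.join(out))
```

Execution trace: 'H' (except ZeroDivisionError) → 'J' (after the try/except). Output: HJ

Answer: HJ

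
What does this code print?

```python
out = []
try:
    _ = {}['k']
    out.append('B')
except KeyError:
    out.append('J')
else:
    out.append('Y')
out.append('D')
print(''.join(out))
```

Execution trace: 'J' (except KeyError) → 'D' (after the try/except). Output: JD

Answer: JD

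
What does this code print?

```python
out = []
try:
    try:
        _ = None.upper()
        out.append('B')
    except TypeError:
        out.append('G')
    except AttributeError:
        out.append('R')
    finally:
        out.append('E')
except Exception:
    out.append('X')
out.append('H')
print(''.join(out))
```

Execution trace: 'R' (inner except AttributeError) → 'E' (inner finally) → 'H' (after the try/except). Output: REH

Answer: REH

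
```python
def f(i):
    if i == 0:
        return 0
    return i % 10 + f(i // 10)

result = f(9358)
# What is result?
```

Sum of digits of 9358: 8 + 5 + 3 + 9 = 25

Answer: 25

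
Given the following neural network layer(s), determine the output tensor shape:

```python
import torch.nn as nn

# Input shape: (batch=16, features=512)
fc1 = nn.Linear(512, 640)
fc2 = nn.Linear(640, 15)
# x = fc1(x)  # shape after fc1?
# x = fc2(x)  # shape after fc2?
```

Input: (16, 512) -> after fc1: (16, 640) -> Output: (16, 15)

Answer: (16, 15)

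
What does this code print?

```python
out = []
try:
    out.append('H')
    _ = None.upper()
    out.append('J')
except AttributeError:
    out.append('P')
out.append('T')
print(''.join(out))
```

Execution trace: 'H' (try body) → 'P' (except AttributeError) → 'T' (after the try/except). Output: HPT

Answer: HPT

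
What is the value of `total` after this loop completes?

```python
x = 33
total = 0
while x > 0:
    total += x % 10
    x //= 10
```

Sum digits of 33
`total` takes the values: 0 → 3 → 6

Answer: 6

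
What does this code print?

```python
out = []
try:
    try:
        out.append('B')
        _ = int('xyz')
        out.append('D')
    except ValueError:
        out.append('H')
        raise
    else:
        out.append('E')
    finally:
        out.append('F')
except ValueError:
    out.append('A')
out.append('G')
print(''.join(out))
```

Execution trace: 'B' (inner try body) → 'H' (inner except ValueError) → 'F' (inner finally) → 'A' (outer except ValueError) → 'G' (after the try/except). Output: BHFAG

Answer: BHFAG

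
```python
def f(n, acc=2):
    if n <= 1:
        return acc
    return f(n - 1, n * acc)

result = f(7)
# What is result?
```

Accumulator trace (n, acc): (7, 2) -> (6, 14) -> (5, 84) -> (4, 420) -> (3, 1680) -> (2, 5040) -> (1, 10080) -> return 10080

Answer: 10080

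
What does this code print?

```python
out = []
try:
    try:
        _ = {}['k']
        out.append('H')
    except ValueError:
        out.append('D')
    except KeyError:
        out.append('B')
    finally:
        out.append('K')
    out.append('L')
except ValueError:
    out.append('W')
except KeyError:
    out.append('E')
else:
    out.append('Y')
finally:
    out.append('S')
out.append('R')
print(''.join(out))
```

Execution trace: 'B' (inner except KeyError) → 'K' (inner finally) → 'L' (try body, no exception) → 'Y' (else) → 'S' (finally) → 'R' (after the try/except). Output: BKLYSR

Answer: BKLYSR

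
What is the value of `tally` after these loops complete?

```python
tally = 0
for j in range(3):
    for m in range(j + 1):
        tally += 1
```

Triangle: 1 + 2 + ... + 3
`tally` takes the values: 0 → 1 → 2 → 3 → 4 → 5 → 6

Answer: 6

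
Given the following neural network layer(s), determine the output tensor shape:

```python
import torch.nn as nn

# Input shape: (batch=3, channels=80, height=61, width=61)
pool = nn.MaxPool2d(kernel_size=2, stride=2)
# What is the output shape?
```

Input: (3, 80, 61, 61) -> Output: (3, 80, 30, 30)

Answer: (3, 80, 30, 30)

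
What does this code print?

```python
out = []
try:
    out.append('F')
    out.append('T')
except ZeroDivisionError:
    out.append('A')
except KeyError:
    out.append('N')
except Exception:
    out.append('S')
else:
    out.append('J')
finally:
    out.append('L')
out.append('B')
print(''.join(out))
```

Execution trace: 'F' (try body) → 'T' (try body, no exception) → 'J' (else) → 'L' (finally) → 'B' (after the try/except). Output: FTJLB

Answer: FTJLB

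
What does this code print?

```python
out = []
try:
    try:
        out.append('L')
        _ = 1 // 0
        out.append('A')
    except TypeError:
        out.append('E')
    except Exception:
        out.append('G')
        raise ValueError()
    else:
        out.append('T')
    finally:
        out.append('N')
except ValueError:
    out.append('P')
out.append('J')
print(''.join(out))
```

Execution trace: 'L' (try body) → 'G' (except Exception) → 'N' (finally) → 'P' (outer except ValueError) → 'J' (after the try/except). Output: LGNPJ

Answer: LGNPJ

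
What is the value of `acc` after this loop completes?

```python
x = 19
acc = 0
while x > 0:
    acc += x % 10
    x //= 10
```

Sum digits of 19
`acc` takes the values: 0 → 9 → 10

Answer: 10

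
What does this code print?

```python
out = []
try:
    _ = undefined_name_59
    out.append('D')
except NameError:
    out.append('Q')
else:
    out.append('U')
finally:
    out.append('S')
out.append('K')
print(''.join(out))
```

Execution trace: 'Q' (except NameError) → 'S' (finally) → 'K' (after the try/except). Output: QSK

Answer: QSK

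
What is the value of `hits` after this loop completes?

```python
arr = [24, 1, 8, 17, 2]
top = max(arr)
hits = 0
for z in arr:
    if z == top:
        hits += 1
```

Count of max value 24 in [24, 1, 8, 17, 2]
`hits` takes the values: 0 → 1

Answer: 1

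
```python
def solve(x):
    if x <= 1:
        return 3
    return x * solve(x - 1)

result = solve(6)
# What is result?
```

solve(6) = 6 * 5 * 4 * 3 * 2 * 3 = 2160

Answer: 2160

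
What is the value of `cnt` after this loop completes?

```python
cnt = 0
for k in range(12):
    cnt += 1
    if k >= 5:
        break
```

Loop breaks when k reaches 5, cnt is 6
`cnt` takes the values: 0 → 1 → 2 → 3 → 4 → 5 → 6

Answer: 6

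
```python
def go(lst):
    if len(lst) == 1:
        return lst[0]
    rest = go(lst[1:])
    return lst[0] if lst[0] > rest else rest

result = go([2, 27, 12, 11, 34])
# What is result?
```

Recursive max over [2, 27, 12, 11, 34] = 34

Answer: 34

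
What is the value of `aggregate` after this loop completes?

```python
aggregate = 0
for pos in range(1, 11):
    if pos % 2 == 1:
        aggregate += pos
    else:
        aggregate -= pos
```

Add odd, subtract even
`aggregate` takes the values: 0 → 1 → -1 → 2 → -2 → 3 → -3 → 4 → -4 → 5 → -5

Answer: -5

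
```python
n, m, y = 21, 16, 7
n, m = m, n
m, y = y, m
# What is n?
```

Trace:
`n, m, y = 21, 16, 7` → n = 21; m = 16; y = 7
`n, m = m, n` → n = 16; m = 21
`m, y = y, m` → m = 7; y = 21
So n = 16

Answer: 16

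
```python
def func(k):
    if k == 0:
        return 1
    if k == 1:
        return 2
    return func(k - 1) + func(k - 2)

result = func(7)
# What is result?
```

Build up from base cases: func(0)=1, func(1)=2, func(2)=3, func(3)=5, func(4)=8, func(5)=13, func(6)=21, ..., func(7)=34

Answer: 34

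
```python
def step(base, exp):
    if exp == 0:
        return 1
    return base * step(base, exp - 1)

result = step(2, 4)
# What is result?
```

step(2, 4) = 2 * 2 * 2 * 2 = 16

Answer: 16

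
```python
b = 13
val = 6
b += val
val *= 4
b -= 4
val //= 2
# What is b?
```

Trace:
`b = 13` → b = 13
`val = 6` → val = 6
`b += val` → b = 19
`val *= 4` → val = 24
`b -= 4` → b = 15
`val //= 2` → val = 12
So b = 15

Answer: 15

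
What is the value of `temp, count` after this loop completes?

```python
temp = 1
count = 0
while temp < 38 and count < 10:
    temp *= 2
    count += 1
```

Double until >= 38 or 10 iterations
`temp, count` takes the values: (1, 0) → (2, 0) → (2, 1) → (4, 1) → (4, 2) → (8, 2) → (8, 3) → (16, 3) → (16, 4) → (32, 4) → (32, 5) → (64, 5) → (64, 6)

Answer: 64, 6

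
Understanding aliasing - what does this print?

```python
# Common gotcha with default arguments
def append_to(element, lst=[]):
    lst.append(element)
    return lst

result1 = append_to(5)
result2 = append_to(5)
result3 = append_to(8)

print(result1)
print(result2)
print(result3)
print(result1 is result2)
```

Key concept: mutable default argument gotcha.
Step by step:
`result1 = append_to(5)` → result1 = [5]
`result2 = append_to(5)` → result1 = [5, 5] (same object as result2); result2 = [5, 5] (same object as result1)
`result3 = append_to(8)` → result1 = [5, 5, 8] (same object as result2, result3); result2 = [5, 5, 8] (same object as result1, result3); result3 = [5, 5, 8] (same object as result1, result2)
`print(result1)` → prints [5, 5, 8]
`print(result2)` → prints [5, 5, 8]
`print(result3)` → prints [5, 5, 8]
`print(result1 is result2)` → prints True

Answer:
[5, 5, 8]
[5, 5, 8]
[5, 5, 8]
True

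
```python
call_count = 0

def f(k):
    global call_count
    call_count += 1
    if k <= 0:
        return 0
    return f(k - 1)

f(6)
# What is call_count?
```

Linear recursion stepping by 1: 7 calls from k=6 down to ≤0.

Answer: 7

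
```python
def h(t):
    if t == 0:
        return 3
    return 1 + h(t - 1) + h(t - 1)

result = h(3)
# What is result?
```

h(t) = 1 + 2·h(t-1), h(0)=3. Closed form: (3+1)·2^3 - 1 = 31.

Answer: 31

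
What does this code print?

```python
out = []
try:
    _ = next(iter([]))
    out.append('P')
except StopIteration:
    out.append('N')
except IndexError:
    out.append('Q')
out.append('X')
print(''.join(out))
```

Execution trace: 'N' (except StopIteration) → 'X' (after the try/except). Output: NX

Answer: NX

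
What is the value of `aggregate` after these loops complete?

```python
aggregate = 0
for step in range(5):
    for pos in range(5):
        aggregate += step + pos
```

Sum of all step+pos for step,pos in 5x5
`aggregate` takes the values: 0 → 1 → 3 → 6 → 10 → 11 → 13 → 16 → 20 → 25 → 27 → 30 → 34 → 39 → 45 → 48 → 52 → 57 → 63 → 70 → 74 → 79 → 85 → 92 → 100

Answer: 100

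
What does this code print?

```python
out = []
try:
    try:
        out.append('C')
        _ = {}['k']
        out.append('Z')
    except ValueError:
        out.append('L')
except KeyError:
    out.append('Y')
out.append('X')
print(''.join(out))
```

Execution trace: 'C' (try body) → 'Y' (outer except KeyError) → 'X' (after the try/except). Output: CYX

Answer: CYX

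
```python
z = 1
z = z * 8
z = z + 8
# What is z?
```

Trace:
`z = 1` → z = 1
`z = z * 8` → z = 8
`z = z + 8` → z = 16
So z = 16

Answer: 16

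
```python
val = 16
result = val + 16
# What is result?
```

Trace:
`val = 16` → val = 16
`result = val + 16` → result = 32
So result = 32

Answer: 32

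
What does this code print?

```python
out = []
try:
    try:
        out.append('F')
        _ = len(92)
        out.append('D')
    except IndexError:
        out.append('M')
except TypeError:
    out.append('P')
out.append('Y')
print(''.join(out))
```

Execution trace: 'F' (try body) → 'P' (outer except TypeError) → 'Y' (after the try/except). Output: FPY

Answer: FPY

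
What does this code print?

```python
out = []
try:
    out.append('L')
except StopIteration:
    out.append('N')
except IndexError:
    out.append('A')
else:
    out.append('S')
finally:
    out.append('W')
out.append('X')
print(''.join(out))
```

Execution trace: 'L' (try body, no exception) → 'S' (else) → 'W' (finally) → 'X' (after the try/except). Output: LSWX

Answer: LSWX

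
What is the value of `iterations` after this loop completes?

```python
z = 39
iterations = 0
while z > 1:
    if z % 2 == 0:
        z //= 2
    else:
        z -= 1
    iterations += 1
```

Steps to reduce 39 to 1
`iterations` takes the values: 0 → 1 → 2 → 3 → 4 → 5 → 6 → 7 → 8

Answer: 8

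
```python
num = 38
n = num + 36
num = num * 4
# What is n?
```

Trace:
`num = 38` → num = 38
`n = num + 36` → n = 74
`num = num * 4` → num = 152
So n = 74

Answer: 74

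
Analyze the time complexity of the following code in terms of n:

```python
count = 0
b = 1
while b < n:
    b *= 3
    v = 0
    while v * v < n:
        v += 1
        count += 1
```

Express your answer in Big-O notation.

Each loop level contributes: log n × √n. Multiplying the contributions gives O(√n log n).

Answer: O(√n log n)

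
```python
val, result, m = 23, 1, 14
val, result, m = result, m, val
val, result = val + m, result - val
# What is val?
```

Trace:
`val, result, m = 23, 1, 14` → val = 23; result = 1; m = 14
`val, result, m = result, m, val` → val = 1; result = 14; m = 23
`val, result = val + m, result - val` → val = 24; result = 13
So val = 24

Answer: 24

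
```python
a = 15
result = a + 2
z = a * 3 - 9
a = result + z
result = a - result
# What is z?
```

Trace:
`a = 15` → a = 15
`result = a + 2` → result = 17
`z = a * 3 - 9` → z = 36
`a = result + z` → a = 53
`result = a - result` → result = 36
So z = 36

Answer: 36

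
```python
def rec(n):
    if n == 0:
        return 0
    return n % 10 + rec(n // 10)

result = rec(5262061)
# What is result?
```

Sum of digits of 5262061: 1 + 6 + 0 + 2 + 6 + 2 + 5 = 22

Answer: 22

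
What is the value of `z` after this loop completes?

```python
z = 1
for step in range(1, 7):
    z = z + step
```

Start at 1, add 1 through 6
`z` takes the values: 1 → 2 → 4 → 7 → 11 → 16 → 22

Answer: 22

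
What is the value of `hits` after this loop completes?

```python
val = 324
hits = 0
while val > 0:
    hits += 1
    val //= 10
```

Count digits by repeated division by 10
`hits` takes the values: 0 → 1 → 2 → 3

Answer: 3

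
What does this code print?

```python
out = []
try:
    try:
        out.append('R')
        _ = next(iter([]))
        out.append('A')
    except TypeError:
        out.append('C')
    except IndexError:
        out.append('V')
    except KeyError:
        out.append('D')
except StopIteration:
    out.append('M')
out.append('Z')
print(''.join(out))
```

Execution trace: 'R' (try body) → 'M' (outer except StopIteration) → 'Z' (after the try/except). Output: RMZ

Answer: RMZ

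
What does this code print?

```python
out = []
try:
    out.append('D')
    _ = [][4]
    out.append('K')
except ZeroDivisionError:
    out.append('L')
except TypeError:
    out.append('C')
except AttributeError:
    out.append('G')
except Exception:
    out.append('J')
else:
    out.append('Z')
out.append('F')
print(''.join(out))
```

Execution trace: 'D' (try body) → 'J' (except Exception) → 'F' (after the try/except). Output: DJF

Answer: DJF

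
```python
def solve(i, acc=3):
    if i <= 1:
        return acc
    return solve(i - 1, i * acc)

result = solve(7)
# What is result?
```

Accumulator trace (n, acc): (7, 3) -> (6, 21) -> (5, 126) -> (4, 630) -> (3, 2520) -> (2, 7560) -> (1, 15120) -> return 15120

Answer: 15120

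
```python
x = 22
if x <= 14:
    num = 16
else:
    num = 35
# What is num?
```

Trace:
`x = 22` → x = 22
`if x <= 14: ...` → x <= 14 is False, take else branch → num = 35
So num = 35

Answer: 35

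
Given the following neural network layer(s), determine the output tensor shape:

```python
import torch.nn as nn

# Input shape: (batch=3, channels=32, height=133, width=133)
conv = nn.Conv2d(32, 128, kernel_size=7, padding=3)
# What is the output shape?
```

Input: (3, 32, 133, 133) -> Output: (3, 128, 133, 133)

Answer: (3, 128, 133, 133)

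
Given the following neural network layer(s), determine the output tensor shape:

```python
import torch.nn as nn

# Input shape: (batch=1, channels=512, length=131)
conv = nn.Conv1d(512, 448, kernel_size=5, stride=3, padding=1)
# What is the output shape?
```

Input: (1, 512, 131) -> Output: (1, 448, 43)

Answer: (1, 448, 43)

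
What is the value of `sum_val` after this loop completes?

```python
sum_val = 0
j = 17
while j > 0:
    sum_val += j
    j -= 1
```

Sum 17 down to 1
`sum_val` takes the values: 0 → 17 → 33 → 48 → 62 → 75 → 87 → 98 → 108 → 117 → 125 → 132 → 138 → 143 → 147 → 150 → 152 → 153

Answer: 153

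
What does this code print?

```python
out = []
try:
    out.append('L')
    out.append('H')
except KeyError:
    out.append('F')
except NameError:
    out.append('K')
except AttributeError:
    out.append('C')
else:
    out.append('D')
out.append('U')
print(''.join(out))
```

Execution trace: 'L' (try body) → 'H' (try body, no exception) → 'D' (else) → 'U' (after the try/except). Output: LHDU

Answer: LHDU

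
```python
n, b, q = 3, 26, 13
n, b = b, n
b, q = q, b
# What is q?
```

Trace:
`n, b, q = 3, 26, 13` → n = 3; b = 26; q = 13
`n, b = b, n` → n = 26; b = 3
`b, q = q, b` → b = 13; q = 3
So q = 3

Answer: 3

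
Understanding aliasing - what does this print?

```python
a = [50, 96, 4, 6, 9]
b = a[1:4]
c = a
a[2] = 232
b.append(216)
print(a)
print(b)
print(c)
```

Key concept: slice vs alias.
Step by step:
`a = [50, 96, 4, 6, 9]` → a = [50, 96, 4, 6, 9]
`b = a[1:4]` → b = [96, 4, 6]
`c = a` → c = [50, 96, 4, 6, 9] (same object as a)
`a[2] = 232` → a = [50, 96, 232, 6, 9] (same object as c); c = [50, 96, 232, 6, 9] (same object as a)
`b.append(216)` → b = [96, 4, 6, 216]
`print(a)` → prints [50, 96, 232, 6, 9]
`print(b)` → prints [96, 4, 6, 216]
`print(c)` → prints [50, 96, 232, 6, 9]

Answer:
[50, 96, 232, 6, 9]
[96, 4, 6, 216]
[50, 96, 232, 6, 9]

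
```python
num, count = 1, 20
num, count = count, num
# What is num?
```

Trace:
`num, count = 1, 20` → num = 1; count = 20
`num, count = count, num` → num = 20; count = 1
So num = 20

Answer: 20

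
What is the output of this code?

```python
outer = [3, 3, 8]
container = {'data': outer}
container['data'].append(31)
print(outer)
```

Key concept: dict holds reference to list.
Step by step:
`outer = [3, 3, 8]` → outer = [3, 3, 8]
`container = {'data': outer}` → container = {'data': [3, 3, 8]}
`container['data'].append(31)` → outer = [3, 3, 8, 31]; container = {'data': [3, 3, 8, 31]}
`print(outer)` → prints [3, 3, 8, 31]

Answer: [3, 3, 8, 31]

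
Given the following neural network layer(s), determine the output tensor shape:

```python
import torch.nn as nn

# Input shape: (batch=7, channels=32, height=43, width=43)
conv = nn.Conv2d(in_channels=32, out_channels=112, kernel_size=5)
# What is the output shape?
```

Input: (7, 32, 43, 43) -> Output: (7, 112, 39, 39)

Answer: (7, 112, 39, 39)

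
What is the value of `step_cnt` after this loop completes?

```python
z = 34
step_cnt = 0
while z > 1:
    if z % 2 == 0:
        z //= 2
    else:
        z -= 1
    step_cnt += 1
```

Steps to reduce 34 to 1
`step_cnt` takes the values: 0 → 1 → 2 → 3 → 4 → 5 → 6

Answer: 6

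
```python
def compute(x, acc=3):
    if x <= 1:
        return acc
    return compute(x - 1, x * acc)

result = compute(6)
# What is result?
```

Accumulator trace (n, acc): (6, 3) -> (5, 18) -> (4, 90) -> (3, 360) -> (2, 1080) -> (1, 2160) -> return 2160

Answer: 2160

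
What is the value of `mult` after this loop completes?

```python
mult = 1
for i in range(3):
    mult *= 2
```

2^3 = 8
`mult` takes the values: 1 → 2 → 4 → 8

Answer: 8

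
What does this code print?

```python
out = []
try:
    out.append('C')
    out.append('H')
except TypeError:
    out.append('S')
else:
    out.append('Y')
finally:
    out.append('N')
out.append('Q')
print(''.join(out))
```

Execution trace: 'C' (try body) → 'H' (try body, no exception) → 'Y' (else) → 'N' (finally) → 'Q' (after the try/except). Output: CHYNQ

Answer: CHYNQ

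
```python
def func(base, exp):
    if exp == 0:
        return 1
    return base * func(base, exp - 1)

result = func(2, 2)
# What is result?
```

func(2, 2) = 2 * 2 = 4

Answer: 4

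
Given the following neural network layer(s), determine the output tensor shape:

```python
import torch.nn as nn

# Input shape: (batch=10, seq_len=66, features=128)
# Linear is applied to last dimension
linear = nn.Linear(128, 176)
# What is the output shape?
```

Input: (10, 66, 128) -> Output: (10, 66, 176)

Answer: (10, 66, 176)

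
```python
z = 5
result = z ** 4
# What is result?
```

Trace:
`z = 5` → z = 5
`result = z ** 4` → result = 625
So result = 625

Answer: 625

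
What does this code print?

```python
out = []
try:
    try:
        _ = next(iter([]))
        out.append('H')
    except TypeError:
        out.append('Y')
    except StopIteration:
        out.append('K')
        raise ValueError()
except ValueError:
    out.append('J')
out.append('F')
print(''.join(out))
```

Execution trace: 'K' (inner except StopIteration) → 'J' (outer except ValueError) → 'F' (after the try/except). Output: KJF

Answer: KJF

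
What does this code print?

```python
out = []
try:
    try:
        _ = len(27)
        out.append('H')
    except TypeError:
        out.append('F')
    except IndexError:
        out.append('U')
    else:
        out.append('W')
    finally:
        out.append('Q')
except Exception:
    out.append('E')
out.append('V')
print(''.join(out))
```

Execution trace: 'F' (inner except TypeError) → 'Q' (inner finally) → 'V' (after the try/except). Output: FQV

Answer: FQV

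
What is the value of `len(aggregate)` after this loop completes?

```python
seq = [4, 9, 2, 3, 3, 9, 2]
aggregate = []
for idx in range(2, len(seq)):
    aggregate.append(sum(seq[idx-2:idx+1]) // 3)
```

Number of 3-element averages
`aggregate` takes the values: [] → [5] → [5, 4] → [5, 4, 2] → [5, 4, 2, 5] → [5, 4, 2, 5, 4]
So `len(aggregate)` = 5

Answer: 5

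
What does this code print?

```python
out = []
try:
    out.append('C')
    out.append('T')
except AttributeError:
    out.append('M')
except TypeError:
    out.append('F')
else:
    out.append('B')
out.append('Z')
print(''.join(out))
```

Execution trace: 'C' (try body) → 'T' (try body, no exception) → 'B' (else) → 'Z' (after the try/except). Output: CTBZ

Answer: CTBZ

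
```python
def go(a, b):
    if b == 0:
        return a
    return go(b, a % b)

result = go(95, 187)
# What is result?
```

go(95, 187) -> go(187, 95) -> go(95, 92) -> go(92, 3) -> go(3, 2) -> go(2, 1) -> go(1, 0) -> 1

Answer: 1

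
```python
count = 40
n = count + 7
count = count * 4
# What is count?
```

Trace:
`count = 40` → count = 40
`n = count + 7` → n = 47
`count = count * 4` → count = 160
So count = 160

Answer: 160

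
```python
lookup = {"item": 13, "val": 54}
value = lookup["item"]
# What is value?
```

Trace:
`lookup = {"item": 13, "val": 54}` → lookup = {'item': 13, 'val': 54}
`value = lookup["item"]` → value = 13
So value = 13

Answer: 13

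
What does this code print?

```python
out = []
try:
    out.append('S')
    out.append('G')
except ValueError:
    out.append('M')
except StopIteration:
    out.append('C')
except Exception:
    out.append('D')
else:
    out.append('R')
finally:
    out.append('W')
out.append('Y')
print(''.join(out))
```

Execution trace: 'S' (try body) → 'G' (try body, no exception) → 'R' (else) → 'W' (finally) → 'Y' (after the try/except). Output: SGRWY

Answer: SGRWY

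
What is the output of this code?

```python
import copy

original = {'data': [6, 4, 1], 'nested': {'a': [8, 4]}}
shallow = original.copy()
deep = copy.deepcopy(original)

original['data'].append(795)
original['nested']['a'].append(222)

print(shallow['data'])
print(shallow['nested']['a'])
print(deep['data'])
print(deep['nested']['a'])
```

Key concept: comparing shallow vs deep copy.
Step by step:
`original = {'data': [6, 4, 1], 'nested': {'a': [8, 4]}}` → original = {'data': [6, 4, 1], 'nested': {'a': [8, 4]}}
`shallow = original.copy()` → shallow = {'data': [6, 4, 1], 'nested': {'a': [8, 4]}}
`deep = copy.deepcopy(original)` → deep = {'data': [6, 4, 1], 'nested': {'a': [8, 4]}}
`original['data'].append(795)` → original = {'data': [6, 4, 1, 795], 'nested': {'a': [8, 4]}}; shallow = {'data': [6, 4, 1, 795], 'nested': {'a': [8, 4]}}
`original['nested']['a'].append(222)` → original = {'data': [6, 4, 1, 795], 'nested': {'a': [8, 4, 222]}}; shallow = {'data': [6, 4, 1, 795], 'nested': {'a': [8, 4, 222]}}
`print(shallow['data'])` → prints [6, 4, 1, 795]
`print(shallow['nested']['a'])` → prints [8, 4, 222]
`print(deep['data'])` → prints [6, 4, 1]
`print(deep['nested']['a'])` → prints [8, 4]

Answer:
[6, 4, 1, 795]
[8, 4, 222]
[6, 4, 1]
[8, 4]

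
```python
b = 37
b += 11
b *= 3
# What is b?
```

Trace:
`b = 37` → b = 37
`b += 11` → b = 48
`b *= 3` → b = 144
So b = 144

Answer: 144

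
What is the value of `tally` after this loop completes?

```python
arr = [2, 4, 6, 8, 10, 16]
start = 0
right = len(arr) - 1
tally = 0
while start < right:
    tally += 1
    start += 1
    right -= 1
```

Iterations until pointers meet (list length 6)
`tally` takes the values: 0 → 1 → 2 → 3

Answer: 3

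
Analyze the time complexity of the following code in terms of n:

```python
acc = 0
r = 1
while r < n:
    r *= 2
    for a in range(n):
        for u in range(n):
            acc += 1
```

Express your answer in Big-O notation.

Each loop level contributes: log n × n × n. Multiplying the contributions gives O(n^2 log n).

Answer: O(n^2 log n)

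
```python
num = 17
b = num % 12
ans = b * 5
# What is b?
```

Trace:
`num = 17` → num = 17
`b = num % 12` → b = 5
`ans = b * 5` → ans = 25
So b = 5

Answer: 5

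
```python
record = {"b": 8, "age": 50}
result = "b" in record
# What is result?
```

Trace:
`record = {"b": 8, "age": 50}` → record = {'b': 8, 'age': 50}
`result = "b" in record` → result = True
So result = True

Answer: True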